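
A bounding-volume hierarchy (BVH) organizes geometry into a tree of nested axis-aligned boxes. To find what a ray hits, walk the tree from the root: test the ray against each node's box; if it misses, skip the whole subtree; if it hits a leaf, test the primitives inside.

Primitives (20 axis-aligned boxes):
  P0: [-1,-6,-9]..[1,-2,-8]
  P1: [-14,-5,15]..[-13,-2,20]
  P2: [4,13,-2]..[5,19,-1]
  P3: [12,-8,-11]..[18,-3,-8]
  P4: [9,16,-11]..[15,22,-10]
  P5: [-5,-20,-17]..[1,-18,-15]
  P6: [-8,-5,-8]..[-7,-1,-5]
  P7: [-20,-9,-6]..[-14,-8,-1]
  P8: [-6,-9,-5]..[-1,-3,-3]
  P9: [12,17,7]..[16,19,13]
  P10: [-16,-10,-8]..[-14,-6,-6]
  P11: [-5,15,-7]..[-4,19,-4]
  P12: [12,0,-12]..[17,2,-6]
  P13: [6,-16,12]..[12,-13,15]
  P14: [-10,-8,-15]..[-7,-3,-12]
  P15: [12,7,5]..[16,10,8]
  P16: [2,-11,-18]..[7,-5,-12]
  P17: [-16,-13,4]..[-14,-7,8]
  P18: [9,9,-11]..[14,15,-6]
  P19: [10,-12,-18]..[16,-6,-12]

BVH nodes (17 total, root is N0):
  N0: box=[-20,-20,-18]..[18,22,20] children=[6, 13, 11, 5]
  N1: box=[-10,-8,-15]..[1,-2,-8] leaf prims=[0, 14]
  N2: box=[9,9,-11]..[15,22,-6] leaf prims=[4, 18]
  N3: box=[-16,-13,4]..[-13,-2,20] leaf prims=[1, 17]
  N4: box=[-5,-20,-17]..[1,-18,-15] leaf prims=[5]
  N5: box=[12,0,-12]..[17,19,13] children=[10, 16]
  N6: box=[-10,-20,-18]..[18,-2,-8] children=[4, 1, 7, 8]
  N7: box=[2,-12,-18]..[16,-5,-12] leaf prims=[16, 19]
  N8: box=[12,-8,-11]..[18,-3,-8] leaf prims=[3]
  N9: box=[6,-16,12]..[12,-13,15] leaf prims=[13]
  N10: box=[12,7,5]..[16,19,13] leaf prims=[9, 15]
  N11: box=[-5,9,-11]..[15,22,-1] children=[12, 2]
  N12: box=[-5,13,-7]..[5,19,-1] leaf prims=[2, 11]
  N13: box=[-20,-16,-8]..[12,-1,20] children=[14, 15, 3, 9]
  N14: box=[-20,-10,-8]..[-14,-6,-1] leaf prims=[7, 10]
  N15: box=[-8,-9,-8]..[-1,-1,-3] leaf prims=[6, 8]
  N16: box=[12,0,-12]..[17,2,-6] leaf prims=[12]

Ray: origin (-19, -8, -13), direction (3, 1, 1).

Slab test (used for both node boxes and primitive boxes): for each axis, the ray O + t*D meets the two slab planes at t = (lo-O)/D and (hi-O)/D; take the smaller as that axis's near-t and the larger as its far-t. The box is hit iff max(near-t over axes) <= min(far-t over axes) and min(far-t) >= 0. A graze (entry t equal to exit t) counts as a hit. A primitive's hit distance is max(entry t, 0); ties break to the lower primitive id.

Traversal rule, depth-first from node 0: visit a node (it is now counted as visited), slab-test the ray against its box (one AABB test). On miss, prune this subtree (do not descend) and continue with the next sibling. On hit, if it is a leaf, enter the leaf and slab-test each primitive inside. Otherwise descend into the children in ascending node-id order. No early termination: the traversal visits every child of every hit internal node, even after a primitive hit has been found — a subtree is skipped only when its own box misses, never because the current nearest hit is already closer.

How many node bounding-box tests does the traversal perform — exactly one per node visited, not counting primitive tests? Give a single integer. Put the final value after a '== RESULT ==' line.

Trace the traversal:
N0 x:[-1/3,37/3] y:[-12,30] z:[-5,33] -> hit [-1/3,37/3], descend [5, 6, 11, 13]
  N5 x:[31/3,12] y:[8,27] z:[1,26] -> hit [31/3,12], descend [10, 16]
    N10 x:[31/3,35/3] y:[15,27] z:[18,26] -> miss, prune
    N16 x:[31/3,12] y:[8,10] z:[1,7] -> miss, prune
  N6 x:[3,37/3] y:[-12,6] z:[-5,5] -> hit [3,5], descend [1, 4, 7, 8]
    N1 x:[3,20/3] y:[0,6] z:[-2,5] -> hit [3,5] leaf, test {P0(miss), P14(miss)}
    N4 x:[14/3,20/3] y:[-12,-10] z:[-4,-2] -> miss, prune
    N7 x:[7,35/3] y:[-4,3] z:[-5,1] -> miss, prune
    N8 x:[31/3,37/3] y:[0,5] z:[2,5] -> miss, prune
  N11 x:[14/3,34/3] y:[17,30] z:[2,12] -> miss, prune
  N13 x:[-1/3,31/3] y:[-8,7] z:[5,33] -> hit [5,7], descend [3, 9, 14, 15]
    N3 x:[1,2] y:[-5,6] z:[17,33] -> miss, prune
    N9 x:[25/3,31/3] y:[-8,-5] z:[25,28] -> miss, prune
    N14 x:[-1/3,5/3] y:[-2,2] z:[5,12] -> miss, prune
    N15 x:[11/3,6] y:[-1,7] z:[5,10] -> hit [5,6] leaf, test {P6(miss), P8(miss)}

15 AABB tests over nodes [0, 5, 10, 16, 6, 1, 4, 7, 8, 11, 13, 3, 9, 14, 15]; 2 leaves entered; closest miss.

== RESULT ==
15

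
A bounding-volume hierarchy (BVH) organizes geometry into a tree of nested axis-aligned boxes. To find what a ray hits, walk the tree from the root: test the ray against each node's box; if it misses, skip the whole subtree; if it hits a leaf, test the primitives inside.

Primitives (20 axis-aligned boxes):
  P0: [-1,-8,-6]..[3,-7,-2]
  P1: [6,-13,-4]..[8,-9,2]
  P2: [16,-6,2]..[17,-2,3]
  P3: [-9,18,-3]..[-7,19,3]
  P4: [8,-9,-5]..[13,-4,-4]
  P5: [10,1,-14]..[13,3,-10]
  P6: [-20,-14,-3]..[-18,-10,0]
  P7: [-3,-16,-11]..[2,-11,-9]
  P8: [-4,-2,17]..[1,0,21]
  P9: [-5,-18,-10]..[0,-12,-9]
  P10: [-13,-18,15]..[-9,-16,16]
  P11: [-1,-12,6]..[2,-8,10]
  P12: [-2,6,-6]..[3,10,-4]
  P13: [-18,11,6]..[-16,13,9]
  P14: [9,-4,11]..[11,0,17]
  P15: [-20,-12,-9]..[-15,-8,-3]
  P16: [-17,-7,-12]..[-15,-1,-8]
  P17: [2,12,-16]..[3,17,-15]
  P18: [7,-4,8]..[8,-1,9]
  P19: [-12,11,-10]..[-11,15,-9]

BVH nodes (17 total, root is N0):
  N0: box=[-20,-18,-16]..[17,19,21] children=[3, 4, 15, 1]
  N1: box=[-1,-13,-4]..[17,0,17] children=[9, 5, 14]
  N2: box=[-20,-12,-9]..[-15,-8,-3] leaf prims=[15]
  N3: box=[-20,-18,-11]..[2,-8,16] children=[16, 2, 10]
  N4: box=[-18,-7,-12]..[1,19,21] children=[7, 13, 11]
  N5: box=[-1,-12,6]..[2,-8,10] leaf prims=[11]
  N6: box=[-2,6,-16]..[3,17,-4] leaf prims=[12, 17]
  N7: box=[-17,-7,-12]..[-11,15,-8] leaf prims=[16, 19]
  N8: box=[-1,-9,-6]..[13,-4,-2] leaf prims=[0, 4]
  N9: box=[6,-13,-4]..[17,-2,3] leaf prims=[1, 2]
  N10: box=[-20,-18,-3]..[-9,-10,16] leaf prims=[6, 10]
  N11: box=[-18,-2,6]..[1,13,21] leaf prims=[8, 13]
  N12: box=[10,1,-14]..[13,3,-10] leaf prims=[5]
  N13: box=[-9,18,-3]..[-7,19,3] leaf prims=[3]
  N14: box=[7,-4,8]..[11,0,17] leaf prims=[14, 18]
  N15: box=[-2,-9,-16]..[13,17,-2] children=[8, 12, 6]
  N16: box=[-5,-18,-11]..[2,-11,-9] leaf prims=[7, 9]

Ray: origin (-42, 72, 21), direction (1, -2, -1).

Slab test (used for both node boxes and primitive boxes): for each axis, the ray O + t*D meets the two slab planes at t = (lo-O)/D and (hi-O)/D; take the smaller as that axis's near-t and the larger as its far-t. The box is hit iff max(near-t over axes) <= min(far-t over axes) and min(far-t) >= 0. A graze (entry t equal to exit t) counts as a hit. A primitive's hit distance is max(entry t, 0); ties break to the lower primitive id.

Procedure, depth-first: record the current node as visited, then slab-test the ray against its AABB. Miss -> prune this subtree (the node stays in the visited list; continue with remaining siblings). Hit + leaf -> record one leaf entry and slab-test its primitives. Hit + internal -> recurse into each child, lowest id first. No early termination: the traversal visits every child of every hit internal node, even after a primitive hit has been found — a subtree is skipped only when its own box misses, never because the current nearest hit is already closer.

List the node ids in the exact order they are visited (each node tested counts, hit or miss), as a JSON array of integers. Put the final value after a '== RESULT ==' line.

Walk:
N0 x:[22,59] y:[53/2,45] z:[0,37] -> hit [53/2,37], descend [1, 3, 4, 15]
  N1 x:[41,59] y:[36,85/2] z:[4,25] -> miss, prune
  N3 x:[22,44] y:[40,45] z:[5,32] -> miss, prune
  N4 x:[24,43] y:[53/2,79/2] z:[0,33] -> hit [53/2,33], descend [7, 11, 13]
    N7 x:[25,31] y:[57/2,79/2] z:[29,33] -> hit [29,31] leaf, test {P16(miss), P19@t=30}
    N11 x:[24,43] y:[59/2,37] z:[0,15] -> miss, prune
    N13 x:[33,35] y:[53/2,27] z:[18,24] -> miss, prune
  N15 x:[40,55] y:[55/2,81/2] z:[23,37] -> miss, prune

order=[0, 1, 3, 4, 7, 11, 13, 15]  |boxes|=8  |leaves|=1  hit=P19

== RESULT ==
[0, 1, 3, 4, 7, 11, 13, 15]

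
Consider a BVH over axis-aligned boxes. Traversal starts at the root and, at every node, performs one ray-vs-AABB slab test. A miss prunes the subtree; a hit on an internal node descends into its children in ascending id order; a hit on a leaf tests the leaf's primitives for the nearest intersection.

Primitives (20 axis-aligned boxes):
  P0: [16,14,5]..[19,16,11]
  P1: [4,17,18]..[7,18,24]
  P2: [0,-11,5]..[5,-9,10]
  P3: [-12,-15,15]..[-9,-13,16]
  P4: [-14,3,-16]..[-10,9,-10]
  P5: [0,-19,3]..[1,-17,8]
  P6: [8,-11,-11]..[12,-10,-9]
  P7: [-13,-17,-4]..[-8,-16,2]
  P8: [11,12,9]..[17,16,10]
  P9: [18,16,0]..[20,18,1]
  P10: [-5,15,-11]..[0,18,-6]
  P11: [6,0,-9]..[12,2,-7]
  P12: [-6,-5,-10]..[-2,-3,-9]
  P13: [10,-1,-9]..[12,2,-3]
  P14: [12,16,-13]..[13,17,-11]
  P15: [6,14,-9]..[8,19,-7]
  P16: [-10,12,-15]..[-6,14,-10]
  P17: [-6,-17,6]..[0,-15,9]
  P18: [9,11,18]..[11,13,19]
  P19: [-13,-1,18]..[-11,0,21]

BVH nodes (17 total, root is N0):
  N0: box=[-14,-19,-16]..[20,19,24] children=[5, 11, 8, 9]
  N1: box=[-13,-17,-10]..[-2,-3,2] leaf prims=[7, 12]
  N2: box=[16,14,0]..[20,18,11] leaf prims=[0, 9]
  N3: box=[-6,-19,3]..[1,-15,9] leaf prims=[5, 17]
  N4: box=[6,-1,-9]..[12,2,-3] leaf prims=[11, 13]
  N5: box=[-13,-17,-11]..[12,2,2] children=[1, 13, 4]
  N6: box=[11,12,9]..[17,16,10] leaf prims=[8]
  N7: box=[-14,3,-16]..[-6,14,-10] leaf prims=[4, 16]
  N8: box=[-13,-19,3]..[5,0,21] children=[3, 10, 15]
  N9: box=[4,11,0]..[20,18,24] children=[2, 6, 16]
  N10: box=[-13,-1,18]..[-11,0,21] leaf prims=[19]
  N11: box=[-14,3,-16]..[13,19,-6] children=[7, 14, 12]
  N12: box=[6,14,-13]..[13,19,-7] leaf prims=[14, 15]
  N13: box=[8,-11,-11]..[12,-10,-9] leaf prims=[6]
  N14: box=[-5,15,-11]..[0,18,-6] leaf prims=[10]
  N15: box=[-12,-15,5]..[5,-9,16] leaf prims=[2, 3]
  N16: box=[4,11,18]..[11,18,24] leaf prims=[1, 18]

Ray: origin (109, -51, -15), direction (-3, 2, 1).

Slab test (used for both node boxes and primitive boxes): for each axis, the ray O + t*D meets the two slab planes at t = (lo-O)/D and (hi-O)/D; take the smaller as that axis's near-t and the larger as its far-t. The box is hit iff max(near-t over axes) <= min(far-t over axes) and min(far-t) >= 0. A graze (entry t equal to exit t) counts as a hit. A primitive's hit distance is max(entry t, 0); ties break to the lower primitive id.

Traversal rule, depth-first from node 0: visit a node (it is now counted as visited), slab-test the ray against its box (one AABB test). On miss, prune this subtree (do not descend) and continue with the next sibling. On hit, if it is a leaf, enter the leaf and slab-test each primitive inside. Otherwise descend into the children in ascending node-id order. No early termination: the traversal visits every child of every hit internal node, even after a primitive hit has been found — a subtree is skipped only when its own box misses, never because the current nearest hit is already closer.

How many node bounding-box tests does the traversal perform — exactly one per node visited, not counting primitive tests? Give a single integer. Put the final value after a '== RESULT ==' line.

Traverse from the root:
N0 x:[89/3,41] y:[16,35] z:[-1,39] -> hit [89/3,35], descend [5, 8, 9, 11]
  N5 x:[97/3,122/3] y:[17,53/2] z:[4,17] -> miss, prune
  N8 x:[104/3,122/3] y:[16,51/2] z:[18,36] -> miss, prune
  N9 x:[89/3,35] y:[31,69/2] z:[15,39] -> hit [31,69/2], descend [2, 6, 16]
    N2 x:[89/3,31] y:[65/2,69/2] z:[15,26] -> miss, prune
    N6 x:[92/3,98/3] y:[63/2,67/2] z:[24,25] -> miss, prune
    N16 x:[98/3,35] y:[31,69/2] z:[33,39] -> hit [33,69/2] leaf, test {P1@t=34, P18(miss)}
  N11 x:[32,41] y:[27,35] z:[-1,9] -> miss, prune

Summary -> nodes [0, 5, 8, 9, 2, 6, 16, 11]; box-tests=8; leaf-entries=1; first=P1

== RESULT ==
8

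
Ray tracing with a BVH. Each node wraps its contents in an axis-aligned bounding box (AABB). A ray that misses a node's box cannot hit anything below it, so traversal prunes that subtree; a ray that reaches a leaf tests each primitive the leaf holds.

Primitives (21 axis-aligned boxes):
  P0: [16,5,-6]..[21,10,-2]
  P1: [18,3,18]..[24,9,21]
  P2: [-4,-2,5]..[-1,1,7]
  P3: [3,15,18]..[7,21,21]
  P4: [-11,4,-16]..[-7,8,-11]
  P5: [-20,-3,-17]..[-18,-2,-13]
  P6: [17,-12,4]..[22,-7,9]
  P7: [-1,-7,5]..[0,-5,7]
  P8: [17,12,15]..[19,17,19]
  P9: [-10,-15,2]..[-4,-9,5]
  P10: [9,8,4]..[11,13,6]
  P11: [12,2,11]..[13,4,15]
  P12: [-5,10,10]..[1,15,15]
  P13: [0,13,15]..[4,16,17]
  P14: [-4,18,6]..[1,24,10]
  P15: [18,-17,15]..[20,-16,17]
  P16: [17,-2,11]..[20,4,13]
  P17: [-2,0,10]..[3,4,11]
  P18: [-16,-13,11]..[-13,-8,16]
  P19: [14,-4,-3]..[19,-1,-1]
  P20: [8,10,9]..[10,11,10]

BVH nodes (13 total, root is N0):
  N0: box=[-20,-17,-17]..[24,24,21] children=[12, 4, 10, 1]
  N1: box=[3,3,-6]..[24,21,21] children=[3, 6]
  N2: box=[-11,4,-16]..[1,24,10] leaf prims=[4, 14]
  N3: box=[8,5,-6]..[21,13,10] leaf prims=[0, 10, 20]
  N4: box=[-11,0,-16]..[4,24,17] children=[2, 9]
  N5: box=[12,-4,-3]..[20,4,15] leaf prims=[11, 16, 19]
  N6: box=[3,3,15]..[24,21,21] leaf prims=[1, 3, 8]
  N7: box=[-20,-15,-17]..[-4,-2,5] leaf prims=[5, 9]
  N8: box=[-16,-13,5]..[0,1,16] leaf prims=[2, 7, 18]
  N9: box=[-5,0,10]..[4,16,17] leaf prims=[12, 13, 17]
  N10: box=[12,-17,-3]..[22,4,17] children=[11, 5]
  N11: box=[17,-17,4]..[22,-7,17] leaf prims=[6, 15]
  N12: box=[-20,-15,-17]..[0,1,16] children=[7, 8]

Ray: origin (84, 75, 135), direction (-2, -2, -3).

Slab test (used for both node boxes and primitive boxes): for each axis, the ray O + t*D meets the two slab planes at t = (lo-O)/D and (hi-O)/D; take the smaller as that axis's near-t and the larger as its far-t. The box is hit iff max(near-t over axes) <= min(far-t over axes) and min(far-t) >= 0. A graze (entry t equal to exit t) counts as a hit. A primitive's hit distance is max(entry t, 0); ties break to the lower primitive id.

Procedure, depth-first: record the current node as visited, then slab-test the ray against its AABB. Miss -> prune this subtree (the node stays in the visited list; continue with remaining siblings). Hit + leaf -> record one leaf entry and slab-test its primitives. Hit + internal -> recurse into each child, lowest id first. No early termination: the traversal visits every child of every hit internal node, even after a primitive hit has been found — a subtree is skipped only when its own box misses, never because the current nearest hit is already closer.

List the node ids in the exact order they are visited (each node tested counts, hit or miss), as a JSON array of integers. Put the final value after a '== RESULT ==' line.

Walk:
N0 x:[30,52] y:[51/2,46] z:[38,152/3] -> hit [38,46], descend [1, 4, 10, 12]
  N1 x:[30,81/2] y:[27,36] z:[38,47] -> miss, prune
  N4 x:[40,95/2] y:[51/2,75/2] z:[118/3,151/3] -> miss, prune
  N10 x:[31,36] y:[71/2,46] z:[118/3,46] -> miss, prune
  N12 x:[42,52] y:[37,45] z:[119/3,152/3] -> hit [42,45], descend [7, 8]
    N7 x:[44,52] y:[77/2,45] z:[130/3,152/3] -> hit [44,45] leaf, test {P5(miss), P9@t=44}
    N8 x:[42,50] y:[37,44] z:[119/3,130/3] -> hit [42,130/3] leaf, test {P2(miss), P7(miss), P18(miss)}

order=[0, 1, 4, 10, 12, 7, 8]  |boxes|=7  |leaves|=2  hit=P9

== RESULT ==
[0, 1, 4, 10, 12, 7, 8]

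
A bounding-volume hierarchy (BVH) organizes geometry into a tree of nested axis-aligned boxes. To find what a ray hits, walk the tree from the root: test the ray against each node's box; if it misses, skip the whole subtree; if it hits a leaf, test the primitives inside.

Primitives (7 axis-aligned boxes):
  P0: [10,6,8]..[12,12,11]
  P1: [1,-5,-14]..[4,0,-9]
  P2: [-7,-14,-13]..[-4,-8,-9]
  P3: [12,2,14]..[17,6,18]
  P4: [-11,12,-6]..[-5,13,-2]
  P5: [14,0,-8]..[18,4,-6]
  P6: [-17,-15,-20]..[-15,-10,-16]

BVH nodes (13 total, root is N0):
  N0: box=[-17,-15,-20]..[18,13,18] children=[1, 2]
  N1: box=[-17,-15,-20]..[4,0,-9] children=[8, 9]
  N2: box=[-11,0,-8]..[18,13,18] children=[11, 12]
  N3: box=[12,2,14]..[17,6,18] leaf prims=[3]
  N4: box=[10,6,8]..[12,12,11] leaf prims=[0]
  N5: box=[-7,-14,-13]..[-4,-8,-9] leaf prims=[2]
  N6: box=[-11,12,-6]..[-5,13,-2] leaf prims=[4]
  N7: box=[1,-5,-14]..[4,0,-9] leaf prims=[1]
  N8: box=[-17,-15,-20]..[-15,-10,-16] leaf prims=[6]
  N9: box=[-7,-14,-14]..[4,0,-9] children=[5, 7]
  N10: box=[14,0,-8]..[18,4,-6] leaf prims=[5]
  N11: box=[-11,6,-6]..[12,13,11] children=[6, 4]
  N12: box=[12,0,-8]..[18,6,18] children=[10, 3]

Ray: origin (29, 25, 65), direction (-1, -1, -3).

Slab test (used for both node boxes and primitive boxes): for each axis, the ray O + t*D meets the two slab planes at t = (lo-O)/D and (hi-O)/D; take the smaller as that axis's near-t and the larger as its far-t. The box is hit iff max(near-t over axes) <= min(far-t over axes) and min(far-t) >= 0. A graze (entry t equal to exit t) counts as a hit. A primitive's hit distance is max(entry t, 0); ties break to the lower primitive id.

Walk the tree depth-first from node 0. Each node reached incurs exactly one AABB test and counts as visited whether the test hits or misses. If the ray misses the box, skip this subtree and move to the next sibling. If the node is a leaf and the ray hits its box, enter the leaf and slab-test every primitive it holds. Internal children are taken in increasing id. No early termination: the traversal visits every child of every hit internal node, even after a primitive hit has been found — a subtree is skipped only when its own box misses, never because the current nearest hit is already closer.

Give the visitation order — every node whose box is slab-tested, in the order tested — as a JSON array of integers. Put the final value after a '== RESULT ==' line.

Traverse from the root:
N0 x:[11,46] y:[12,40] z:[47/3,85/3] -> hit [47/3,85/3], descend [1, 2]
  N1 x:[25,46] y:[25,40] z:[74/3,85/3] -> hit [25,85/3], descend [8, 9]
    N8 x:[44,46] y:[35,40] z:[27,85/3] -> miss, prune
    N9 x:[25,36] y:[25,39] z:[74/3,79/3] -> hit [25,79/3], descend [5, 7]
      N5 x:[33,36] y:[33,39] z:[74/3,26] -> miss, prune
      N7 x:[25,28] y:[25,30] z:[74/3,79/3] -> hit [25,79/3] leaf, test {P1@t=25}
  N2 x:[11,40] y:[12,25] z:[47/3,73/3] -> hit [47/3,73/3], descend [11, 12]
    N11 x:[17,40] y:[12,19] z:[18,71/3] -> hit [18,19], descend [4, 6]
      N4 x:[17,19] y:[13,19] z:[18,19] -> hit [18,19] leaf, test {P0@t=18}
      N6 x:[34,40] y:[12,13] z:[67/3,71/3] -> miss, prune
    N12 x:[11,17] y:[19,25] z:[47/3,73/3] -> miss, prune

Summary -> nodes [0, 1, 8, 9, 5, 7, 2, 11, 4, 6, 12]; box-tests=11; leaf-entries=2; first=P0

== RESULT ==
[0, 1, 8, 9, 5, 7, 2, 11, 4, 6, 12]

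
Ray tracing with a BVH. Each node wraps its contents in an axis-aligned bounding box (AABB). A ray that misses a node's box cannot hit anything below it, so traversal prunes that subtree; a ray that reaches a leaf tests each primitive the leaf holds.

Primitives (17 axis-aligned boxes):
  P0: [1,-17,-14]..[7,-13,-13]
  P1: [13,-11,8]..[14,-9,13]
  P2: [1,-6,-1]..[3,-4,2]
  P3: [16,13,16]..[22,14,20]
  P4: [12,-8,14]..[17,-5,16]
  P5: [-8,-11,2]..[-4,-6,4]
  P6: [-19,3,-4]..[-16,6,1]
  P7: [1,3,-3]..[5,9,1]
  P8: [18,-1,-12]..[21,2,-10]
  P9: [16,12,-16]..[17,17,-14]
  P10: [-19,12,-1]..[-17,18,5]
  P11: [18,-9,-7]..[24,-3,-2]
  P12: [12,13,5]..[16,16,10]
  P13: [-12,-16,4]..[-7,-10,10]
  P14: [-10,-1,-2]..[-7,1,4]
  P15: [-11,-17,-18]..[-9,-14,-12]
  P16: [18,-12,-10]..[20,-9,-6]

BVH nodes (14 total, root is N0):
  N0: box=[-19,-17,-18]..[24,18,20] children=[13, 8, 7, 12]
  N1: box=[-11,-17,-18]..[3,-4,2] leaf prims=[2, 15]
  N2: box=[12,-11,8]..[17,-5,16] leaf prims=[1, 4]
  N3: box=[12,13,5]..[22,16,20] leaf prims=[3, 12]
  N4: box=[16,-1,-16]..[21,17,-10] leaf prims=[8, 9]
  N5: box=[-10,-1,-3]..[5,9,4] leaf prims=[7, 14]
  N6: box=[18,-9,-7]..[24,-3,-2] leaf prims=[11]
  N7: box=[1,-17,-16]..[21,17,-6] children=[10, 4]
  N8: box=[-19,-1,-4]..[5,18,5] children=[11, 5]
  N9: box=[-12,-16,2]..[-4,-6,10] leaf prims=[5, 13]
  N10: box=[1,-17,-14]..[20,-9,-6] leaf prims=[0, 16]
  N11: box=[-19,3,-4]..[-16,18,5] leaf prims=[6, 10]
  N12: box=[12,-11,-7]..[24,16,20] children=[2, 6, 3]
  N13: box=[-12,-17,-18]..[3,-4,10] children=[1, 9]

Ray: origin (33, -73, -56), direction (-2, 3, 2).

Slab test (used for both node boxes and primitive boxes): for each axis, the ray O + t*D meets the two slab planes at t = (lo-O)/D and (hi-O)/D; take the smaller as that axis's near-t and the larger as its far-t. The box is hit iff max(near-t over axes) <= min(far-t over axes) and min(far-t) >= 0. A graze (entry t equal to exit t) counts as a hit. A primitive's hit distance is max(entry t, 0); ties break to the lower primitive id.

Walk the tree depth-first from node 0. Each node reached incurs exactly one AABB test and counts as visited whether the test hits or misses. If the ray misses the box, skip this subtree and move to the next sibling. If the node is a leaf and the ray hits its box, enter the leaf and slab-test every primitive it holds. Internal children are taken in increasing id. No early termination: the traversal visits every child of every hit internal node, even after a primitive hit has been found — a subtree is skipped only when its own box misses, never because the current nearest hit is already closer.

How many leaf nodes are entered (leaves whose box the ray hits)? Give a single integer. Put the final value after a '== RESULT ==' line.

Trace the traversal:
N0 x:[9/2,26] y:[56/3,91/3] z:[19,38] -> hit [19,26], descend [7, 8, 12, 13]
  N7 x:[6,16] y:[56/3,30] z:[20,25] -> miss, prune
  N8 x:[14,26] y:[24,91/3] z:[26,61/2] -> hit [26,26], descend [5, 11]
    N5 x:[14,43/2] y:[24,82/3] z:[53/2,30] -> miss, prune
    N11 x:[49/2,26] y:[76/3,91/3] z:[26,61/2] -> hit [26,26] leaf, test {P6@t=26, P10(miss)}
  N12 x:[9/2,21/2] y:[62/3,89/3] z:[49/2,38] -> miss, prune
  N13 x:[15,45/2] y:[56/3,23] z:[19,33] -> hit [19,45/2], descend [1, 9]
    N1 x:[15,22] y:[56/3,23] z:[19,29] -> hit [19,22] leaf, test {P2(miss), P15(miss)}
    N9 x:[37/2,45/2] y:[19,67/3] z:[29,33] -> miss, prune

9 AABB tests over nodes [0, 7, 8, 5, 11, 12, 13, 1, 9]; 2 leaves entered; closest P6.

== RESULT ==
2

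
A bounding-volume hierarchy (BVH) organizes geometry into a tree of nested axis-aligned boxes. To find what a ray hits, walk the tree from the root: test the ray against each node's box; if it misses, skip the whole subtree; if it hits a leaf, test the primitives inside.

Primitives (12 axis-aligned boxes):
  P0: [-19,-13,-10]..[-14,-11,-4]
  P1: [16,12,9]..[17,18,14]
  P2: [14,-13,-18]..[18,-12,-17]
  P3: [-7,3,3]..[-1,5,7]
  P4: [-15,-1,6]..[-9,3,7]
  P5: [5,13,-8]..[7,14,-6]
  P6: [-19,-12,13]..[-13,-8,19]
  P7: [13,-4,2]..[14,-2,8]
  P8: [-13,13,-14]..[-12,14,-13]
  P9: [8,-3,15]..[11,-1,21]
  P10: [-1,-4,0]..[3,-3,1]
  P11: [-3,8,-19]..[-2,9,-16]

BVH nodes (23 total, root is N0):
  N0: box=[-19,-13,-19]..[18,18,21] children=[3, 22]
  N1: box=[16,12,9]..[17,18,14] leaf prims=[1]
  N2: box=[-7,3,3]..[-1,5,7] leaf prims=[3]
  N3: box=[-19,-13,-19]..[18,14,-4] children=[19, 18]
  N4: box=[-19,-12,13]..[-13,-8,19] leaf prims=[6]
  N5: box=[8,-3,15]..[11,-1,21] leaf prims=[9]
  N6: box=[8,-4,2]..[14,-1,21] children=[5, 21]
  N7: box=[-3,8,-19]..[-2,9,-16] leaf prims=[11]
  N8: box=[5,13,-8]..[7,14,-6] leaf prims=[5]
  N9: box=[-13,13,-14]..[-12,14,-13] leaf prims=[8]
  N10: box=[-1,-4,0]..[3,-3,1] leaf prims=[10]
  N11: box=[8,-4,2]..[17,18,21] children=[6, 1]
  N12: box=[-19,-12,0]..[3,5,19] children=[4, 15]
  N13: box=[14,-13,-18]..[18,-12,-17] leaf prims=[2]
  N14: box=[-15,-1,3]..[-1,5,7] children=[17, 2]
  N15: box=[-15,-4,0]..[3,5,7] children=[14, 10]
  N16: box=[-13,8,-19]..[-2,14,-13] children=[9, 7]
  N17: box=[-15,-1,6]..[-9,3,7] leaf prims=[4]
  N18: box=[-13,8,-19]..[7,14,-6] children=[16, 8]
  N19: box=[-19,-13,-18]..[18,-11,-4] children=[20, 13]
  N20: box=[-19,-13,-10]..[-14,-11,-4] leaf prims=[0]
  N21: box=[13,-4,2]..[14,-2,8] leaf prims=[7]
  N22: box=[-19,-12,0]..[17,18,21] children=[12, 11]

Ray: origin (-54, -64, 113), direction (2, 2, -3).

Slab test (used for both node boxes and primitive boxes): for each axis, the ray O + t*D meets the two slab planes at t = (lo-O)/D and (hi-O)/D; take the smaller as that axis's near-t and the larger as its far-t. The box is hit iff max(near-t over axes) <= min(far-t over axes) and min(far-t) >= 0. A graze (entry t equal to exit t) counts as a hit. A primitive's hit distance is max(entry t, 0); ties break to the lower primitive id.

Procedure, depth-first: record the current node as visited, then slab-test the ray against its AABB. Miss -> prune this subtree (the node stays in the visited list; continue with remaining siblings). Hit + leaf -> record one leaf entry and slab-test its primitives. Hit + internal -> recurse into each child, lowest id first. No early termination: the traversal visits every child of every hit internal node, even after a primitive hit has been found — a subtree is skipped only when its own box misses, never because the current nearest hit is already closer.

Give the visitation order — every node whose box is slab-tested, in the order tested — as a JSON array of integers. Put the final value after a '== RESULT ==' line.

Traverse from the root:
N0 x:[35/2,36] y:[51/2,41] z:[92/3,44] -> hit [92/3,36], descend [3, 22]
  N3 x:[35/2,36] y:[51/2,39] z:[39,44] -> miss, prune
  N22 x:[35/2,71/2] y:[26,41] z:[92/3,113/3] -> hit [92/3,71/2], descend [11, 12]
    N11 x:[31,71/2] y:[30,41] z:[92/3,37] -> hit [31,71/2], descend [1, 6]
      N1 x:[35,71/2] y:[38,41] z:[33,104/3] -> miss, prune
      N6 x:[31,34] y:[30,63/2] z:[92/3,37] -> hit [31,63/2], descend [5, 21]
        N5 x:[31,65/2] y:[61/2,63/2] z:[92/3,98/3] -> hit [31,63/2] leaf, test {P9@t=31}
        N21 x:[67/2,34] y:[30,31] z:[35,37] -> miss, prune
    N12 x:[35/2,57/2] y:[26,69/2] z:[94/3,113/3] -> miss, prune

9 AABB tests over nodes [0, 3, 22, 11, 1, 6, 5, 21, 12]; 1 leaf entered; closest P9.

== RESULT ==
[0, 3, 22, 11, 1, 6, 5, 21, 12]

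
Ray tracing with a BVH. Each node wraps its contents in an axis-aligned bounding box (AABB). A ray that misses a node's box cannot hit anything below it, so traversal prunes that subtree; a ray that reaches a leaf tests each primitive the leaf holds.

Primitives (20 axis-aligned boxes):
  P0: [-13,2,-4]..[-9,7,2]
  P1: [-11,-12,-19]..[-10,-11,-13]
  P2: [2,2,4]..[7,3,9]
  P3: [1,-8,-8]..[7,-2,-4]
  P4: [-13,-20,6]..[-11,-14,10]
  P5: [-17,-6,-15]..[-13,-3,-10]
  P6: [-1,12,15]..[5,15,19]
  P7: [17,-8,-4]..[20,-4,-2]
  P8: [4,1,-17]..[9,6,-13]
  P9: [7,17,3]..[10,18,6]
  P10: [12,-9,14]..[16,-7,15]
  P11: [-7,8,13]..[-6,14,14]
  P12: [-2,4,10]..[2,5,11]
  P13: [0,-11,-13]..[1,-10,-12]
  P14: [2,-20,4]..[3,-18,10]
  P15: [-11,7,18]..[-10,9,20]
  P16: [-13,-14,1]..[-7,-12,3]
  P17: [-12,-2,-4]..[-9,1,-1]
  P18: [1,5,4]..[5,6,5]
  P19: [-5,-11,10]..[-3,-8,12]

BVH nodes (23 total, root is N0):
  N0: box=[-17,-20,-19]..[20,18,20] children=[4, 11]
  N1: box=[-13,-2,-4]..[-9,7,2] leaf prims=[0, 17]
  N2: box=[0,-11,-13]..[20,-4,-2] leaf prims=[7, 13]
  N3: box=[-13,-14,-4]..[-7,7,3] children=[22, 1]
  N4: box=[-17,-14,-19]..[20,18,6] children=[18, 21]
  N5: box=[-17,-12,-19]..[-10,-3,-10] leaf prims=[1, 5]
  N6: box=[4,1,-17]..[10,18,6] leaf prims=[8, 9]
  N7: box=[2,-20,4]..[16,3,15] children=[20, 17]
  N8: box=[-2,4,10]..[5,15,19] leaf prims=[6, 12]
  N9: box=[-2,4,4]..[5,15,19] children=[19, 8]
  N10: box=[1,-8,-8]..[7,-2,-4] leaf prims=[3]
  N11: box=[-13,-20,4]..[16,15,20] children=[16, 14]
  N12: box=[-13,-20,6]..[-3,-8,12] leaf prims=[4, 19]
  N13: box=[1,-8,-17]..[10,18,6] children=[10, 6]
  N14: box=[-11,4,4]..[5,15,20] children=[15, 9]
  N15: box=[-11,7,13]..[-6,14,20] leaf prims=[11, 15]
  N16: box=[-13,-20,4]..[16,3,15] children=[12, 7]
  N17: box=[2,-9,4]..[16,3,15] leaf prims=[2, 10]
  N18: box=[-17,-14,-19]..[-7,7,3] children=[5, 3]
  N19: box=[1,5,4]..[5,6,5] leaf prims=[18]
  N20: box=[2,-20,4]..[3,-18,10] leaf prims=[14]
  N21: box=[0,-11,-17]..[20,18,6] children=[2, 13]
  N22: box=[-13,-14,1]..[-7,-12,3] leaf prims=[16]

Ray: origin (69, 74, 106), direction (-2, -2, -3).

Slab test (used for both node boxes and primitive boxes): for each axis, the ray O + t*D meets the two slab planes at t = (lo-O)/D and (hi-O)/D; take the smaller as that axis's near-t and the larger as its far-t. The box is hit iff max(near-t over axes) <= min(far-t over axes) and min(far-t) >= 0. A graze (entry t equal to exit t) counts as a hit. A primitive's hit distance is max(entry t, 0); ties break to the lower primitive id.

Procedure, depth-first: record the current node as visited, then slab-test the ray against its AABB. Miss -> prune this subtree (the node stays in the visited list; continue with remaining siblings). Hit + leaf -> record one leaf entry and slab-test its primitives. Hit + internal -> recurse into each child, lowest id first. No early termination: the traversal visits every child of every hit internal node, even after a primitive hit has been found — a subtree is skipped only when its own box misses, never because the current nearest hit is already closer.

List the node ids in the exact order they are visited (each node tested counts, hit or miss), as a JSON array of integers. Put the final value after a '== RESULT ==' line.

Trace the traversal:
N0 x:[49/2,43] y:[28,47] z:[86/3,125/3] -> hit [86/3,125/3], descend [4, 11]
  N4 x:[49/2,43] y:[28,44] z:[100/3,125/3] -> hit [100/3,125/3], descend [18, 21]
    N18 x:[38,43] y:[67/2,44] z:[103/3,125/3] -> hit [38,125/3], descend [3, 5]
      N3 x:[38,41] y:[67/2,44] z:[103/3,110/3] -> miss, prune
      N5 x:[79/2,43] y:[77/2,43] z:[116/3,125/3] -> hit [79/2,125/3] leaf, test {P1(miss), P5(miss)}
    N21 x:[49/2,69/2] y:[28,85/2] z:[100/3,41] -> hit [100/3,69/2], descend [2, 13]
      N2 x:[49/2,69/2] y:[39,85/2] z:[36,119/3] -> miss, prune
      N13 x:[59/2,34] y:[28,41] z:[100/3,41] -> hit [100/3,34], descend [6, 10]
        N6 x:[59/2,65/2] y:[28,73/2] z:[100/3,41] -> miss, prune
        N10 x:[31,34] y:[38,41] z:[110/3,38] -> miss, prune
  N11 x:[53/2,41] y:[59/2,47] z:[86/3,34] -> hit [59/2,34], descend [14, 16]
    N14 x:[32,40] y:[59/2,35] z:[86/3,34] -> hit [32,34], descend [9, 15]
      N9 x:[32,71/2] y:[59/2,35] z:[29,34] -> hit [32,34], descend [8, 19]
        N8 x:[32,71/2] y:[59/2,35] z:[29,32] -> hit [32,32] leaf, test {P6(miss), P12(miss)}
        N19 x:[32,34] y:[34,69/2] z:[101/3,34] -> hit [34,34] leaf, test {P18@t=34}
      N15 x:[75/2,40] y:[30,67/2] z:[86/3,31] -> miss, prune
    N16 x:[53/2,41] y:[71/2,47] z:[91/3,34] -> miss, prune

order=[0, 4, 18, 3, 5, 21, 2, 13, 6, 10, 11, 14, 9, 8, 19, 15, 16]  |boxes|=17  |leaves|=3  hit=P18

== RESULT ==
[0, 4, 18, 3, 5, 21, 2, 13, 6, 10, 11, 14, 9, 8, 19, 15, 16]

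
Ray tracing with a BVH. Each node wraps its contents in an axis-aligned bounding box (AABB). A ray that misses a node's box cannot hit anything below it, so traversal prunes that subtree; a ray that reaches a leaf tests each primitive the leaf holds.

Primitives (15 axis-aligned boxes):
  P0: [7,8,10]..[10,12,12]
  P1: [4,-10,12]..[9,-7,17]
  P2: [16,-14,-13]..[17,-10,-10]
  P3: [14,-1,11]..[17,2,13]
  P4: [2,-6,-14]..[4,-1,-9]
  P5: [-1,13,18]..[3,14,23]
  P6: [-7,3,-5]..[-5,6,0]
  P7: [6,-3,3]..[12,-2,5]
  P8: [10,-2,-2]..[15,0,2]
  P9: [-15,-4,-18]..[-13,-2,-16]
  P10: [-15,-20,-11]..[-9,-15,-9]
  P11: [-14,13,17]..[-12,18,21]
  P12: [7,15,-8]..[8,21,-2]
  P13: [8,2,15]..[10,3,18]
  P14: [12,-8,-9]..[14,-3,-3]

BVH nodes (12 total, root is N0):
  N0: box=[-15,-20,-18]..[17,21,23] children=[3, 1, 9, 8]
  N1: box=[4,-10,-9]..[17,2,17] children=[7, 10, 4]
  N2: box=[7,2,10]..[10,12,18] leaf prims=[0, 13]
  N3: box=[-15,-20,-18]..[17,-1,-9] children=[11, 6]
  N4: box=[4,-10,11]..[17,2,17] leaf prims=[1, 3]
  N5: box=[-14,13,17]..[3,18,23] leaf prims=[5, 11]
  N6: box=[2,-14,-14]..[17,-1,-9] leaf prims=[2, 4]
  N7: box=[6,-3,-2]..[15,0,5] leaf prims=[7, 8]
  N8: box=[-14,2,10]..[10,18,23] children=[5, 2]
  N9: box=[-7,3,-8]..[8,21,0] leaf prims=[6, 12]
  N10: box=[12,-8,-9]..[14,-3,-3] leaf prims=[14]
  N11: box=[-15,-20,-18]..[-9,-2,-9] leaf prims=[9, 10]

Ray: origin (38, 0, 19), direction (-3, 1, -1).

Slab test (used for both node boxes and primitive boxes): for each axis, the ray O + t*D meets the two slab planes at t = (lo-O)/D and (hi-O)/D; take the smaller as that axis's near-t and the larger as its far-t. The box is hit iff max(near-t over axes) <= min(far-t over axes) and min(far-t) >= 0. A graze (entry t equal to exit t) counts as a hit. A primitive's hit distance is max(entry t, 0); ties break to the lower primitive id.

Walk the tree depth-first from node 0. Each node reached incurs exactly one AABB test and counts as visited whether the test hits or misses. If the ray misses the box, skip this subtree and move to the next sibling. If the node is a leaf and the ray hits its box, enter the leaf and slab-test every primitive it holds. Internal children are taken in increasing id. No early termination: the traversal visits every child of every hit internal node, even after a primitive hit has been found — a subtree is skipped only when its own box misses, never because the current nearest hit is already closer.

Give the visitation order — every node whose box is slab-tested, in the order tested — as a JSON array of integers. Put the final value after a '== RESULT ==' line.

Traverse from the root:
N0 x:[7,53/3] y:[-20,21] z:[-4,37] -> hit [7,53/3], descend [1, 3, 8, 9]
  N1 x:[7,34/3] y:[-10,2] z:[2,28] -> miss, prune
  N3 x:[7,53/3] y:[-20,-1] z:[28,37] -> miss, prune
  N8 x:[28/3,52/3] y:[2,18] z:[-4,9] -> miss, prune
  N9 x:[10,15] y:[3,21] z:[19,27] -> miss, prune

Visited [0, 1, 3, 8, 9]. Tests: 5 box, 0 leaf. Nearest: miss.

== RESULT ==
[0, 1, 3, 8, 9]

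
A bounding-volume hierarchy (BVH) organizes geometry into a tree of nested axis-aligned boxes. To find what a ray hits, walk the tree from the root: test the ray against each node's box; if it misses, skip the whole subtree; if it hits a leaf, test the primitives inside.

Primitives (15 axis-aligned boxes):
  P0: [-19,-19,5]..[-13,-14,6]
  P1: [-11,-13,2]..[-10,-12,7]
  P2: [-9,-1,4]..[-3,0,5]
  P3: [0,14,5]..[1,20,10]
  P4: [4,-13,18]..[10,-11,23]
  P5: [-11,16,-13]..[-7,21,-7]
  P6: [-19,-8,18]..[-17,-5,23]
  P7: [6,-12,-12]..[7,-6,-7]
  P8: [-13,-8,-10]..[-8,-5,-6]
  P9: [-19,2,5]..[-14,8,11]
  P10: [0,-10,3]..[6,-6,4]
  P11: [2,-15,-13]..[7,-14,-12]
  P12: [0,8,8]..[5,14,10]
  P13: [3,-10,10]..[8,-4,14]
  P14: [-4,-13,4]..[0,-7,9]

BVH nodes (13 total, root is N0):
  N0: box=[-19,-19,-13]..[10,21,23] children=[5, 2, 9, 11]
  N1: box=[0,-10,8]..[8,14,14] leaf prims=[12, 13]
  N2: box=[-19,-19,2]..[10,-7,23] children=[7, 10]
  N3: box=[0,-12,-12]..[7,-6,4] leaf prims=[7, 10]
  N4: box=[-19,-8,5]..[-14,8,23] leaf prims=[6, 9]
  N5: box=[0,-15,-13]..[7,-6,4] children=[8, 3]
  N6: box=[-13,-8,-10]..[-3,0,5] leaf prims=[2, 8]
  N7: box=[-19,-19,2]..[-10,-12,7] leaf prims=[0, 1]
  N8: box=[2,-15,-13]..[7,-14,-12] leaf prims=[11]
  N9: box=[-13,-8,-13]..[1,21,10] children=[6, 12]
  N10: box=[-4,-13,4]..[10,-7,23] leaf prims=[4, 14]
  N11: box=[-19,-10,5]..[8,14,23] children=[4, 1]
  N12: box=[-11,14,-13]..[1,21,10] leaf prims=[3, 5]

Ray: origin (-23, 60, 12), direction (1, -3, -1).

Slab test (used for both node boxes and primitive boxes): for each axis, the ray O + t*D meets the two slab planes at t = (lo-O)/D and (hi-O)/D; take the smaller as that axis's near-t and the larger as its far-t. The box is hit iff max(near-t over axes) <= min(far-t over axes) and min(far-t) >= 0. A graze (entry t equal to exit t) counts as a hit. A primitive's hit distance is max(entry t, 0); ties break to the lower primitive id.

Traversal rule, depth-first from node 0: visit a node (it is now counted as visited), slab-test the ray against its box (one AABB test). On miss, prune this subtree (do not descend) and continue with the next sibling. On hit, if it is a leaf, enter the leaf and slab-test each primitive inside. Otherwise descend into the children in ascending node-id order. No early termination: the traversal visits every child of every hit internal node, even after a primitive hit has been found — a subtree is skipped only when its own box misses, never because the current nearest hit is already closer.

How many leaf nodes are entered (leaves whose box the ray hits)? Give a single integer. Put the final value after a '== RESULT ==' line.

Walk:
N0 x:[4,33] y:[13,79/3] z:[-11,25] -> hit [13,25], descend [2, 5, 9, 11]
  N2 x:[4,33] y:[67/3,79/3] z:[-11,10] -> miss, prune
  N5 x:[23,30] y:[22,25] z:[8,25] -> hit [23,25], descend [3, 8]
    N3 x:[23,30] y:[22,24] z:[8,24] -> hit [23,24] leaf, test {P7(miss), P10(miss)}
    N8 x:[25,30] y:[74/3,25] z:[24,25] -> hit [25,25] leaf, test {P11@t=25}
  N9 x:[10,24] y:[13,68/3] z:[2,25] -> hit [13,68/3], descend [6, 12]
    N6 x:[10,20] y:[20,68/3] z:[7,22] -> hit [20,20] leaf, test {P2(miss), P8(miss)}
    N12 x:[12,24] y:[13,46/3] z:[2,25] -> hit [13,46/3] leaf, test {P3(miss), P5(miss)}
  N11 x:[4,31] y:[46/3,70/3] z:[-11,7] -> miss, prune

Visited [0, 2, 5, 3, 8, 9, 6, 12, 11]. Tests: 9 box, 4 leaf. Nearest: P11.

== RESULT ==
4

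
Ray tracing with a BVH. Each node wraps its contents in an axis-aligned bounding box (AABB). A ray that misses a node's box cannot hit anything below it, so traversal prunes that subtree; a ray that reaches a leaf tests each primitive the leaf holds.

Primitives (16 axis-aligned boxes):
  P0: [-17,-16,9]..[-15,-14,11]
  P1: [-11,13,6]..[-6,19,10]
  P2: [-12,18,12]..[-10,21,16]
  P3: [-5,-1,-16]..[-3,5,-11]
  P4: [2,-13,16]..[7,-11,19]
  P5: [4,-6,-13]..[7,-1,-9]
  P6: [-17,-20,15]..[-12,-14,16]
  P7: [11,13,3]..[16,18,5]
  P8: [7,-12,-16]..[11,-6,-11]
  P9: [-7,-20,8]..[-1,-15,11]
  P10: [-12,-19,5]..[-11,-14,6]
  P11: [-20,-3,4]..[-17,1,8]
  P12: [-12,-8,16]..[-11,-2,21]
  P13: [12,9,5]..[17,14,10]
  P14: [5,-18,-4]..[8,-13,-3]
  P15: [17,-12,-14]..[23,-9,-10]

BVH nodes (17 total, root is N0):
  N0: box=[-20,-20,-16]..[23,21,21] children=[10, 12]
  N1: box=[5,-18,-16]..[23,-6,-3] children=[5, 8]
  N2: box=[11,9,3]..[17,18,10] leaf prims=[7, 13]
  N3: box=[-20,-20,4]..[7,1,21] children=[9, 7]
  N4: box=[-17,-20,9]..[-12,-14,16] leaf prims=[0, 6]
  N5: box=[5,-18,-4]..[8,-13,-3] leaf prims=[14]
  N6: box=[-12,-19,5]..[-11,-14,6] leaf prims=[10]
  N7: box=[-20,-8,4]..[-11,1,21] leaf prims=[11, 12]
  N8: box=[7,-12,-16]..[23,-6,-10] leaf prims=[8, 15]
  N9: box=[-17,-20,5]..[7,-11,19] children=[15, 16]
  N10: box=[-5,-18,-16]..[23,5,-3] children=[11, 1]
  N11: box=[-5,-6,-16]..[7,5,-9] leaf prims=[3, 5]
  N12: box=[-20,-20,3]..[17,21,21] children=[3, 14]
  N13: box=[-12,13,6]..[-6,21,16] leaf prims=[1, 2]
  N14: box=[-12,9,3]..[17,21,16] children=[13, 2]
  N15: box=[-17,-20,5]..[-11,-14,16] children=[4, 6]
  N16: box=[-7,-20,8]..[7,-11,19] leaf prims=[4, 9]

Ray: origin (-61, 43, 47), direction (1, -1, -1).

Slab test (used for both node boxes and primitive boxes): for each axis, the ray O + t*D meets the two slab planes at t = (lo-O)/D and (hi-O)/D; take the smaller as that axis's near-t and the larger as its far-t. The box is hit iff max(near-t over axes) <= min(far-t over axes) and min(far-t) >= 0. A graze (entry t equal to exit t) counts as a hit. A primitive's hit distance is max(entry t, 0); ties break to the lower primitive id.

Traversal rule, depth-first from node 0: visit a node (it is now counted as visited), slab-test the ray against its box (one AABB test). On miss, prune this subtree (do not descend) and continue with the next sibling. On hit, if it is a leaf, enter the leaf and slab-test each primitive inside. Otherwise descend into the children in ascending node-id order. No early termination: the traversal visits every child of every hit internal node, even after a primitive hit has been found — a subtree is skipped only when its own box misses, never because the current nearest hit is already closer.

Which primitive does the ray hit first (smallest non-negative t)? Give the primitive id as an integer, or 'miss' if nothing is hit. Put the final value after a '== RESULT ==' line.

Trace the traversal:
N0 x:[41,84] y:[22,63] z:[26,63] -> hit [41,63], descend [10, 12]
  N10 x:[56,84] y:[38,61] z:[50,63] -> hit [56,61], descend [1, 11]
    N1 x:[66,84] y:[49,61] z:[50,63] -> miss, prune
    N11 x:[56,68] y:[38,49] z:[56,63] -> miss, prune
  N12 x:[41,78] y:[22,63] z:[26,44] -> hit [41,44], descend [3, 14]
    N3 x:[41,68] y:[42,63] z:[26,43] -> hit [42,43], descend [7, 9]
      N7 x:[41,50] y:[42,51] z:[26,43] -> hit [42,43] leaf, test {P11@t=42, P12(miss)}
      N9 x:[44,68] y:[54,63] z:[28,42] -> miss, prune
    N14 x:[49,78] y:[22,34] z:[31,44] -> miss, prune

Summary -> nodes [0, 10, 1, 11, 12, 3, 7, 9, 14]; box-tests=9; leaf-entries=1; first=P11

== RESULT ==
11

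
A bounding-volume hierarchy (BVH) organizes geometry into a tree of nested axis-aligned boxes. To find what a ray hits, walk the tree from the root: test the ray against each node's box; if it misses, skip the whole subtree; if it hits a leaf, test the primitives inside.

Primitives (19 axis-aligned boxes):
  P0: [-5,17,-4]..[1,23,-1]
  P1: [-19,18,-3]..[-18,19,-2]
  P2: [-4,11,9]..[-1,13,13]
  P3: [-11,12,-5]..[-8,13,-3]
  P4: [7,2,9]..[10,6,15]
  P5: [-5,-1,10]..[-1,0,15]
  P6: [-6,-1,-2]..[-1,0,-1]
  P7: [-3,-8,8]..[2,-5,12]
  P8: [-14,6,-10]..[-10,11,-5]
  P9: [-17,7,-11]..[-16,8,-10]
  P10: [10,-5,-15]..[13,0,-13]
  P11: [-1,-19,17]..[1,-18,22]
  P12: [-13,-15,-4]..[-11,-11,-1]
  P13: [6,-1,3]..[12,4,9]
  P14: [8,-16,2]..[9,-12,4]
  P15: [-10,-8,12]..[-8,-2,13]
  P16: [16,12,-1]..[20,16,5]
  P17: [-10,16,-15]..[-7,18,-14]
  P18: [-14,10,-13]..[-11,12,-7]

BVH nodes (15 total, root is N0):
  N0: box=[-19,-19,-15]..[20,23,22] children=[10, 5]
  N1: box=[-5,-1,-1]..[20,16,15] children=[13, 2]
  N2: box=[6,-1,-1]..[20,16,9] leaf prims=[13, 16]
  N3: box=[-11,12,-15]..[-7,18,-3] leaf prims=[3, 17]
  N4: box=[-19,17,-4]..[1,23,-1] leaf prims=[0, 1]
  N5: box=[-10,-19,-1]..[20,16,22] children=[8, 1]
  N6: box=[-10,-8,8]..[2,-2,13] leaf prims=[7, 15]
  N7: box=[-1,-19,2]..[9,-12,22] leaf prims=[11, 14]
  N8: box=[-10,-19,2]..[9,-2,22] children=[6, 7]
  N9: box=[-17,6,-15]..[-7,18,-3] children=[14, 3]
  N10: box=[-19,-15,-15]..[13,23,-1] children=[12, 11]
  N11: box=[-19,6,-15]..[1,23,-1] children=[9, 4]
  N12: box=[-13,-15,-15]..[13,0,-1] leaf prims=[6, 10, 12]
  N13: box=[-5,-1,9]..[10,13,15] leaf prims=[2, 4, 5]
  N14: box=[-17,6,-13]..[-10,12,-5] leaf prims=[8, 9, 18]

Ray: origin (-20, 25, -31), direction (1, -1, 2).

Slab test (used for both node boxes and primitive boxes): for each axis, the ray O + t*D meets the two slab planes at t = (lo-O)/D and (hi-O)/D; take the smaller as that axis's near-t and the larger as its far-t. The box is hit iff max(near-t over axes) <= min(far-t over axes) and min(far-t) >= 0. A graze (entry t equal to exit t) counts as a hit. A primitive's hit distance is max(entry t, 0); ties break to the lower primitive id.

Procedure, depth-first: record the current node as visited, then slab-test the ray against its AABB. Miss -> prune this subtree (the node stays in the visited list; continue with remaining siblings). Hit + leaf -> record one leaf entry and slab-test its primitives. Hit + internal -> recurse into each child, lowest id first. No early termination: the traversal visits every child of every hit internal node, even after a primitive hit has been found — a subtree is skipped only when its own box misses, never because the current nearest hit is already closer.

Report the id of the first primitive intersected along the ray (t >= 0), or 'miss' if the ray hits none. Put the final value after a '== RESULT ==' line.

Traverse from the root:
N0 x:[1,40] y:[2,44] z:[8,53/2] -> hit [8,53/2], descend [5, 10]
  N5 x:[10,40] y:[9,44] z:[15,53/2] -> hit [15,53/2], descend [1, 8]
    N1 x:[15,40] y:[9,26] z:[15,23] -> hit [15,23], descend [2, 13]
      N2 x:[26,40] y:[9,26] z:[15,20] -> miss, prune
      N13 x:[15,30] y:[12,26] z:[20,23] -> hit [20,23] leaf, test {P2(miss), P4(miss), P5(miss)}
    N8 x:[10,29] y:[27,44] z:[33/2,53/2] -> miss, prune
  N10 x:[1,33] y:[2,40] z:[8,15] -> hit [8,15], descend [11, 12]
    N11 x:[1,21] y:[2,19] z:[8,15] -> hit [8,15], descend [4, 9]
      N4 x:[1,21] y:[2,8] z:[27/2,15] -> miss, prune
      N9 x:[3,13] y:[7,19] z:[8,14] -> hit [8,13], descend [3, 14]
        N3 x:[9,13] y:[7,13] z:[8,14] -> hit [9,13] leaf, test {P3(miss), P17(miss)}
        N14 x:[3,10] y:[13,19] z:[9,13] -> miss, prune
    N12 x:[7,33] y:[25,40] z:[8,15] -> miss, prune

order=[0, 5, 1, 2, 13, 8, 10, 11, 4, 9, 3, 14, 12]  |boxes|=13  |leaves|=2  hit=miss

== RESULT ==
miss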